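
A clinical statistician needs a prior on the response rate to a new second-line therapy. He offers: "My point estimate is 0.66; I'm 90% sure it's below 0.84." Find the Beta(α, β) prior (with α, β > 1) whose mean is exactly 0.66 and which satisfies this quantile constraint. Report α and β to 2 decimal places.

α ≈ 6.55, β ≈ 3.37

With mean 0.66 fixed, write α = 0.66s, β = 0.34s where s = α+β.
Need P(θ < 0.84) = 0.9 under Beta(0.66s, 0.34s). Normal approximation: (q−m)/√(m(1−m)/s) ≈ z_{0.9} = 1.28, so s ≈ 0.66·0.34·(1.28)²/(0.84−0.66)² = 11.4.
At s = 11.4: P(θ<0.84) ≈ 0.917. Adjusting to match 0.9 gives s ≈ 9.93.
So α = 0.66·9.93 ≈ 6.55, β = 0.34·9.93 ≈ 3.37.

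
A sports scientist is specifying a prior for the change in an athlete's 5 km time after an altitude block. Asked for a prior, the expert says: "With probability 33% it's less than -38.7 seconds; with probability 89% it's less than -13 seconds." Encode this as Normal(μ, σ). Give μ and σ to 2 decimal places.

μ = -31.92, σ = 15.42

The p-quantile of Normal(μ,σ) is μ + z_p·σ, with z_{0.33} = -0.4399 and z_{0.89} = 1.227.
Eliminate σ: μ = (z₂·x₁ − z₁·x₂)/(z₂ − z₁) = (1.227·-38.7 − (-0.4399)·-13)/1.666 = -31.92.
Then σ = (x₂ − x₁)/(z₂ − z₁) = (-13 − -38.7)/1.666 = 15.42.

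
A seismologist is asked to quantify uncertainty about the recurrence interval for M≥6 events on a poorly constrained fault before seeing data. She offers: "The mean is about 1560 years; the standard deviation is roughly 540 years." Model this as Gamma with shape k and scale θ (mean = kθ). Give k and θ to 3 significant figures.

For Gamma(k, scale θ): mean = kθ, variance = kθ², so CV = 1/√k.
CV = SD/mean = 540/1560 = 0.3462, hence k = 1/CV² = 8.35.
Then θ = mean/k = 1560/8.35 = 187.

k ≈ 8.35, θ ≈ 187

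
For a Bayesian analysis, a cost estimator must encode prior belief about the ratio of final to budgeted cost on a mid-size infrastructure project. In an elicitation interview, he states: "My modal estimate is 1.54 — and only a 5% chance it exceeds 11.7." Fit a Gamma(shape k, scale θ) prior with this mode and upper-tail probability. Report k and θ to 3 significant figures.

k ≈ 1.52, θ ≈ 2.97

Gamma(k,θ) with k>1 has mode (k−1)θ, so θ = 1.54/(k−1).
Need P(X < 11.7) = 0.95 with θ tied to k this way. Start at k = 2, θ = 1.54: P(X<11.7) ≈ 0.996.
Too high — lower k to spread out. Iterating converges to k ≈ 1.52.
Then θ = 1.54/(1.52−1) ≈ 2.97.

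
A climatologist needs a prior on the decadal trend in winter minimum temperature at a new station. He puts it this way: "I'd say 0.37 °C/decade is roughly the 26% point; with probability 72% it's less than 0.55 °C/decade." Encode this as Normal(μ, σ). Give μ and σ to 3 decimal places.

μ = 0.464, σ = 0.147

The p-quantile of Normal(μ,σ) is μ + z_p·σ, with z_{0.26} = -0.6433 and z_{0.72} = 0.5828.
Eliminate σ: μ = (z₂·x₁ − z₁·x₂)/(z₂ − z₁) = (0.5828·0.37 − (-0.6433)·0.55)/1.226 = 0.464.
Then σ = (x₂ − x₁)/(z₂ − z₁) = (0.55 − 0.37)/1.226 = 0.147.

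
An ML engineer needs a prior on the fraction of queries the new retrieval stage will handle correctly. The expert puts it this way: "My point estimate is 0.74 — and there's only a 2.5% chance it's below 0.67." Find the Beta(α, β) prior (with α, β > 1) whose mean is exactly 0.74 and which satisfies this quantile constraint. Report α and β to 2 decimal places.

α ≈ 119.92, β ≈ 42.13

With mean 0.74 fixed, write α = 0.74s, β = 0.26s where s = α+β.
Need P(θ < 0.67) = 0.025 under Beta(0.74s, 0.26s). Normal approximation: (q−m)/√(m(1−m)/s) ≈ z_{0.025} = -1.96, so s ≈ 0.74·0.26·(-1.96)²/(0.67−0.74)² = 150.8.
At s = 150.8: P(θ<0.67) ≈ 0.029. Adjusting to match 0.025 gives s ≈ 162.05.
So α = 0.74·162.05 ≈ 119.92, β = 0.26·162.05 ≈ 42.13.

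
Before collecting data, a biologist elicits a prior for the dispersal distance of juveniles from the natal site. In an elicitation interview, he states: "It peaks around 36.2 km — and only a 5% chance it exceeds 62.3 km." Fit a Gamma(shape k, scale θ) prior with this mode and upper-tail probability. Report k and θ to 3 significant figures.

k ≈ 10.5, θ ≈ 3.82

Gamma(k,θ) with k>1 has mode (k−1)θ, so θ = 36.2/(k−1).
Need P(X < 62.3) = 0.95 with θ tied to k this way. Start at k = 2, θ = 36.2: P(X<62.3) ≈ 0.513.
Too low — raise k to concentrate. Iterating converges to k ≈ 10.5.
Then θ = 36.2/(10.5−1) ≈ 3.82.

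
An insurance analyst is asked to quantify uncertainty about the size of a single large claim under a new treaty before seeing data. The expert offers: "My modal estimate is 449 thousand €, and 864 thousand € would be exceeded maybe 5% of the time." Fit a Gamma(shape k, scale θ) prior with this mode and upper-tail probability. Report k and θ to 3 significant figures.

Gamma(k,θ) with k>1 has mode (k−1)θ, so θ = 449/(k−1).
Need P(X < 864) = 0.95 with θ tied to k this way. Start at k = 2, θ = 449: P(X<864) ≈ 0.573.
Too low — raise k to concentrate. Iterating converges to k ≈ 7.48.
Then θ = 449/(7.48−1) ≈ 69.2.

k ≈ 7.48, θ ≈ 69.2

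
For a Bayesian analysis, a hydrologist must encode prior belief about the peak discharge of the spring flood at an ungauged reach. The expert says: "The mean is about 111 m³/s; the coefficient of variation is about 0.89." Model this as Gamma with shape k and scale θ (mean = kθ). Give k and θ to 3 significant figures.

k ≈ 1.26, θ ≈ 87.9

For Gamma(k, scale θ): mean = kθ, variance = kθ², so CV = 1/√k.
CV = 0.89, hence k = 1/CV² = 1.26.
Then θ = mean/k = 111/1.26 = 87.9.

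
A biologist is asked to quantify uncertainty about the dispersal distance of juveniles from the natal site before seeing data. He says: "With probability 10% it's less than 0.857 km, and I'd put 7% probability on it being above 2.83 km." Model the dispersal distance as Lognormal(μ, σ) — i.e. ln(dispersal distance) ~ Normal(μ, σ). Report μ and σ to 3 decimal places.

μ ≈ 0.401, σ ≈ 0.433

If T ~ Lognormal(μ,σ) then ln T ~ Normal(μ,σ), so the p-quantile of ln T is μ + z_p·σ.
ln(0.857) = -0.1543 and ln(2.83) = 1.04; z_{0.1} = -1.282, z_{0.93} = 1.476.
σ = (1.04 − -0.1543)/(1.476 − (-1.282)) = 0.433.
μ = -0.1543 − (-1.282)·0.433 = 0.401.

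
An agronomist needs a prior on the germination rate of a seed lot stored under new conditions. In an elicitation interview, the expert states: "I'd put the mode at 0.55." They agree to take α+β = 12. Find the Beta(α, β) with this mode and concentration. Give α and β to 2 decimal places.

For α,β > 1 the Beta mode is (α−1)/(α+β−2). With α+β = 12, the mode is (α−1)/10.
Set (α−1)/10 = 0.55 → α = 1 + 0.55·10 = 6.50.
β = 12 − α = 5.50.

α = 6.50, β = 5.50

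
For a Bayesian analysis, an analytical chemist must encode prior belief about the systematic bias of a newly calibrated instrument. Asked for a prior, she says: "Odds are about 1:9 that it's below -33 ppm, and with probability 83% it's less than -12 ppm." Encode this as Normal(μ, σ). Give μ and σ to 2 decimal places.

For Normal(μ,σ), the p-quantile is μ + z_p·σ. Here z_{0.1} = -1.282, z_{0.83} = 0.9542.
So -33 = μ − 1.282σ and -12 = μ + 0.9542σ.
Subtracting: σ = (-12 − -33)/(0.9542 − (-1.282)) = 9.39.
Then μ = -33 − (-1.282)·9.39 = -20.96.

μ = -20.96, σ = 9.39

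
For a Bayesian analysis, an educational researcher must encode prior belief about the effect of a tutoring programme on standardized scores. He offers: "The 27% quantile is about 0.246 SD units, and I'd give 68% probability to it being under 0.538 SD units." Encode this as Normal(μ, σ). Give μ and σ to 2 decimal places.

For Normal(μ,σ), the p-quantile is μ + z_p·σ. Here z_{0.27} = -0.6128, z_{0.68} = 0.4677.
So 0.246 = μ − 0.6128σ and 0.538 = μ + 0.4677σ.
Subtracting: σ = (0.538 − 0.246)/(0.4677 − (-0.6128)) = 0.27.
Then μ = 0.246 − (-0.6128)·0.27 = 0.41.

μ = 0.41, σ = 0.27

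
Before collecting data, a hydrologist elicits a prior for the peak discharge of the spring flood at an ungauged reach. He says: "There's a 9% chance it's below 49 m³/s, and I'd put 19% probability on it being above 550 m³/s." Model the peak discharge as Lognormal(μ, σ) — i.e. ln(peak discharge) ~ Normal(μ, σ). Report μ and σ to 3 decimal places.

If T ~ Lognormal(μ,σ) then ln T ~ Normal(μ,σ), so the p-quantile of ln T is μ + z_p·σ.
ln(49) = 3.892 and ln(550) = 6.31; z_{0.09} = -1.341, z_{0.81} = 0.8779.
σ = (6.31 − 3.892)/(0.8779 − (-1.341)) = 1.090.
μ = 3.892 − (-1.341)·1.090 = 5.353.

μ ≈ 5.353, σ ≈ 1.090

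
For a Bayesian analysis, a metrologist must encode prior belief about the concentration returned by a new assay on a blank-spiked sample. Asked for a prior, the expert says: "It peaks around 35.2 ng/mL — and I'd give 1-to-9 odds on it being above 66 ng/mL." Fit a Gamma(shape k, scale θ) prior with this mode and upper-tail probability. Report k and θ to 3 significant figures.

k ≈ 5.83, θ ≈ 7.28

Gamma(k,θ) with k>1 has mode (k−1)θ, so θ = 35.2/(k−1).
Need P(X < 66) = 0.9 with θ tied to k this way. Start at k = 2, θ = 35.2: P(X<66) ≈ 0.559.
Too low — raise k to concentrate. Iterating converges to k ≈ 5.83.
Then θ = 35.2/(5.83−1) ≈ 7.28.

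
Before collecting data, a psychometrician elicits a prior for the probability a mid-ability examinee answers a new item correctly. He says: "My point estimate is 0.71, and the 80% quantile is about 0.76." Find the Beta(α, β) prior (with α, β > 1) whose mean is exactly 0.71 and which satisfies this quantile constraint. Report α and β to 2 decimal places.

α ≈ 42.43, β ≈ 17.33

With mean 0.71 fixed, write α = 0.71s, β = 0.29s where s = α+β.
Need P(θ < 0.76) = 0.8 under Beta(0.71s, 0.29s). Normal approximation: (q−m)/√(m(1−m)/s) ≈ z_{0.8} = 0.842, so s ≈ 0.71·0.29·(0.842)²/(0.76−0.71)² = 58.3.
At s = 58.3: P(θ<0.76) ≈ 0.797. Adjusting to match 0.8 gives s ≈ 59.76.
So α = 0.71·59.76 ≈ 42.43, β = 0.29·59.76 ≈ 17.33.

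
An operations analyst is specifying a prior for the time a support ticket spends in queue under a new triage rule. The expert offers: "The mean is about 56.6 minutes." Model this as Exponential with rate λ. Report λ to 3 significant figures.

λ ≈ 0.0177

Exponential mean = 1/λ, so λ = 1/56.6 = 0.0177.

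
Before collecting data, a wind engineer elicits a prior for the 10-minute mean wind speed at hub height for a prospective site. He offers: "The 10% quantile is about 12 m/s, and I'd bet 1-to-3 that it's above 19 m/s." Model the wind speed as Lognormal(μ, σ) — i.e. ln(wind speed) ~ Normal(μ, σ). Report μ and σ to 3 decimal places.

If T ~ Lognormal(μ,σ) then ln T ~ Normal(μ,σ), so the p-quantile of ln T is μ + z_p·σ.
ln(12) = 2.485 and ln(19) = 2.944; z_{0.1} = -1.282, z_{0.75} = 0.6745.
σ = (2.944 − 2.485)/(0.6745 − (-1.282)) = 0.235.
μ = 2.485 − (-1.282)·0.235 = 2.786.

μ ≈ 2.786, σ ≈ 0.235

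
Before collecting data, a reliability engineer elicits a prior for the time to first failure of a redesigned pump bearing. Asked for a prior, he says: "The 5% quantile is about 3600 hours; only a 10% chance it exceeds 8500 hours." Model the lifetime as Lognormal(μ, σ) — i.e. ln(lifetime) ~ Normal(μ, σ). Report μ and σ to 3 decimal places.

μ ≈ 8.672, σ ≈ 0.294

If T ~ Lognormal(μ,σ) then ln T ~ Normal(μ,σ), so the p-quantile of ln T is μ + z_p·σ.
ln(3600) = 8.189 and ln(8500) = 9.048; z_{0.05} = -1.645, z_{0.9} = 1.282.
σ = (9.048 − 8.189)/(1.282 − (-1.645)) = 0.294.
μ = 8.189 − (-1.645)·0.294 = 8.672.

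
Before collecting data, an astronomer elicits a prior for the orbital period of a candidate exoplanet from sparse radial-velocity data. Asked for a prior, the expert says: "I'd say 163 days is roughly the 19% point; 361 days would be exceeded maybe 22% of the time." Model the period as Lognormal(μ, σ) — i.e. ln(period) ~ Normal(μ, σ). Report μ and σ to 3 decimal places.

If T ~ Lognormal(μ,σ) then ln T ~ Normal(μ,σ), so the p-quantile of ln T is μ + z_p·σ.
ln(163) = 5.094 and ln(361) = 5.889; z_{0.19} = -0.8779, z_{0.78} = 0.7722.
σ = (5.889 − 5.094)/(0.7722 − (-0.8779)) = 0.482.
μ = 5.094 − (-0.8779)·0.482 = 5.517.

μ ≈ 5.517, σ ≈ 0.482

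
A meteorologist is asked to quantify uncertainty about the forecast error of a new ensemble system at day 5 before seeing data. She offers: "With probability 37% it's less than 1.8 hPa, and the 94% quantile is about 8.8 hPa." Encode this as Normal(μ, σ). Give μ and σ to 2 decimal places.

The p-quantile of Normal(μ,σ) is μ + z_p·σ, with z_{0.37} = -0.3319 and z_{0.94} = 1.555.
Eliminate σ: μ = (z₂·x₁ − z₁·x₂)/(z₂ − z₁) = (1.555·1.8 − (-0.3319)·8.8)/1.887 = 3.03.
Then σ = (x₂ − x₁)/(z₂ − z₁) = (8.8 − 1.8)/1.887 = 3.71.

μ = 3.03, σ = 3.71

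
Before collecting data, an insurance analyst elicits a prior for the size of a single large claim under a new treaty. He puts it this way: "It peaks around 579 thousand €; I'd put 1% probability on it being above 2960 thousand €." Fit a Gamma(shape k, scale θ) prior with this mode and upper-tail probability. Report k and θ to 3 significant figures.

k ≈ 2.46, θ ≈ 396

Gamma(k,θ) with k>1 has mode (k−1)θ, so θ = 579/(k−1).
Need P(X < 2960) = 0.99 with θ tied to k this way. Start at k = 2, θ = 579: P(X<2960) ≈ 0.963.
Too low — raise k to concentrate. Iterating converges to k ≈ 2.46.
Then θ = 579/(2.46−1) ≈ 396.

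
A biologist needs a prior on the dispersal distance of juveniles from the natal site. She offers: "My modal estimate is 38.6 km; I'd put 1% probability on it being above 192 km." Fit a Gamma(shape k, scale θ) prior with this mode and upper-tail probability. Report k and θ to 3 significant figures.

Gamma(k,θ) with k>1 has mode (k−1)θ, so θ = 38.6/(k−1).
Need P(X < 192) = 0.99 with θ tied to k this way. Start at k = 2, θ = 38.6: P(X<192) ≈ 0.959.
Too low — raise k to concentrate. Iterating converges to k ≈ 2.53.
Then θ = 38.6/(2.53−1) ≈ 25.3.

k ≈ 2.53, θ ≈ 25.3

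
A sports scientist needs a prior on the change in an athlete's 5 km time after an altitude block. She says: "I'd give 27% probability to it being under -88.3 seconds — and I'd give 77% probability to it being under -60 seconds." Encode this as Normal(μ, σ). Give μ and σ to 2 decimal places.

μ = -75.47, σ = 20.94

For Normal(μ,σ), the p-quantile is μ + z_p·σ. Here z_{0.27} = -0.6128, z_{0.77} = 0.7388.
So -88.3 = μ − 0.6128σ and -60 = μ + 0.7388σ.
Subtracting: σ = (-60 − -88.3)/(0.7388 − (-0.6128)) = 20.94.
Then μ = -88.3 − (-0.6128)·20.94 = -75.47.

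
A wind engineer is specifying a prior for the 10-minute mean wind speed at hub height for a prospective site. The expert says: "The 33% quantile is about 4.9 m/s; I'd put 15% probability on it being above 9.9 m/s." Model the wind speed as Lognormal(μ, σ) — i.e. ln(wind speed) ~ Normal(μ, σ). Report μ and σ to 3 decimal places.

If T ~ Lognormal(μ,σ) then ln T ~ Normal(μ,σ), so the p-quantile of ln T is μ + z_p·σ.
ln(4.9) = 1.589 and ln(9.9) = 2.293; z_{0.33} = -0.4399, z_{0.85} = 1.036.
σ = (2.293 − 1.589)/(1.036 − (-0.4399)) = 0.476.
μ = 1.589 − (-0.4399)·0.476 = 1.799.

μ ≈ 1.799, σ ≈ 0.476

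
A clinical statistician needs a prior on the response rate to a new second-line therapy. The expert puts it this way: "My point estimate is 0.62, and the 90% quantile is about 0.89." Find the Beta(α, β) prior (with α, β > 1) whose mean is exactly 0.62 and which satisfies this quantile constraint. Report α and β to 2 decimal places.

With mean 0.62 fixed, write α = 0.62s, β = 0.38s where s = α+β.
Need P(θ < 0.89) = 0.9 under Beta(0.62s, 0.38s). Normal approximation: (q−m)/√(m(1−m)/s) ≈ z_{0.9} = 1.28, so s ≈ 0.62·0.38·(1.28)²/(0.89−0.62)² = 5.3.
At s = 5.3: P(θ<0.89) ≈ 0.930. Adjusting to match 0.9 gives s ≈ 4.20.
So α = 0.62·4.20 ≈ 2.61, β = 0.38·4.20 ≈ 1.60.

α ≈ 2.61, β ≈ 1.60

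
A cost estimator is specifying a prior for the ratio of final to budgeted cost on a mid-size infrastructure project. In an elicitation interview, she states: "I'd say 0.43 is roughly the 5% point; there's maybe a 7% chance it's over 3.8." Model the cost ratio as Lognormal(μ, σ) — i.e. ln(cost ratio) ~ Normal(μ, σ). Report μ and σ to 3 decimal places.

If T ~ Lognormal(μ,σ) then ln T ~ Normal(μ,σ), so the p-quantile of ln T is μ + z_p·σ.
ln(0.43) = -0.844 and ln(3.8) = 1.335; z_{0.05} = -1.645, z_{0.93} = 1.476.
σ = (1.335 − -0.844)/(1.476 − (-1.645)) = 0.698.
μ = -0.844 − (-1.645)·0.698 = 0.305.

μ ≈ 0.305, σ ≈ 0.698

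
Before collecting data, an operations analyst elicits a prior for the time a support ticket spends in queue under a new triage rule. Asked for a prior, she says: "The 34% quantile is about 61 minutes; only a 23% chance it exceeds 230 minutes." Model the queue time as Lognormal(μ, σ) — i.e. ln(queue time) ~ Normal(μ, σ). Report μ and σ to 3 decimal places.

If T ~ Lognormal(μ,σ) then ln T ~ Normal(μ,σ), so the p-quantile of ln T is μ + z_p·σ.
ln(61) = 4.111 and ln(230) = 5.438; z_{0.34} = -0.4125, z_{0.77} = 0.7388.
σ = (5.438 − 4.111)/(0.7388 − (-0.4125)) = 1.153.
μ = 4.111 − (-0.4125)·1.153 = 4.586.

μ ≈ 4.586, σ ≈ 1.153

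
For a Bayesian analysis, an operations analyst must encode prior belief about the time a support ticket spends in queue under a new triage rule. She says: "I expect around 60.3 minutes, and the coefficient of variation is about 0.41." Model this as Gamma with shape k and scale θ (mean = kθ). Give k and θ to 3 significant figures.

k ≈ 5.95, θ ≈ 10.1

For Gamma(k, scale θ): mean = kθ, variance = kθ², so CV = 1/√k.
CV = 0.41, hence k = 1/CV² = 5.95.
Then θ = mean/k = 60.3/5.95 = 10.1.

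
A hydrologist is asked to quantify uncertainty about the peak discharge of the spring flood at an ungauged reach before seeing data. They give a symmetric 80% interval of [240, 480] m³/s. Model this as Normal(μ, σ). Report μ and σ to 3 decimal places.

A symmetric 80% interval runs μ ± z·σ with z = 1.282.
Half-width = 120, so σ = 120/1.282 = 93.636.
μ is the interval midpoint, 360.000.

μ = 360.000, σ = 93.636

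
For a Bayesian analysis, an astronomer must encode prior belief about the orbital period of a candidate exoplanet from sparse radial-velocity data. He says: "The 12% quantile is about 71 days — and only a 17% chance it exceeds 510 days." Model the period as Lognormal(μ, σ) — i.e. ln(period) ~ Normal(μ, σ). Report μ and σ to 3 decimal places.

μ ≈ 5.351, σ ≈ 0.926

If T ~ Lognormal(μ,σ) then ln T ~ Normal(μ,σ), so the p-quantile of ln T is μ + z_p·σ.
ln(71) = 4.263 and ln(510) = 6.234; z_{0.12} = -1.175, z_{0.83} = 0.9542.
σ = (6.234 − 4.263)/(0.9542 − (-1.175)) = 0.926.
μ = 4.263 − (-1.175)·0.926 = 5.351.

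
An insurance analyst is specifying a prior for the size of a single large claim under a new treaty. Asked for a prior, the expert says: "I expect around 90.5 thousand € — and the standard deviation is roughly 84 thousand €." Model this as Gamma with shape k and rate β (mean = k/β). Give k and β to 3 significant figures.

k ≈ 1.16, β ≈ 0.0128

For Gamma(k, rate β): mean = k/β, variance = k/β², so CV = 1/√k.
CV = SD/mean = 84/90.5 = 0.9282, hence k = 1/CV² = 1.16.
Then β = k/mean = 1.16/90.5 = 0.0128.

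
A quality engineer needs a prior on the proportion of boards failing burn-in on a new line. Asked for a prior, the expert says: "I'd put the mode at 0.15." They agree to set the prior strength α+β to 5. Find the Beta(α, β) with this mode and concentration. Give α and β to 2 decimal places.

α = 1.45, β = 3.55

For α,β > 1 the Beta mode is (α−1)/(α+β−2). With α+β = 5, the mode is (α−1)/3.
Set (α−1)/3 = 0.15 → α = 1 + 0.15·3 = 1.45.
β = 5 − α = 3.55.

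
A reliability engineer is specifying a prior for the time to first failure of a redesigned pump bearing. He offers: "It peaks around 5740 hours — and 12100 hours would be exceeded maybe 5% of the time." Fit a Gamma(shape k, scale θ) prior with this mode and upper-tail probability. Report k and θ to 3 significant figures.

k ≈ 5.96, θ ≈ 1160

Gamma(k,θ) with k>1 has mode (k−1)θ, so θ = 5740/(k−1).
Need P(X < 12100) = 0.95 with θ tied to k this way. Start at k = 2, θ = 5740: P(X<12100) ≈ 0.622.
Too low — raise k to concentrate. Iterating converges to k ≈ 5.96.
Then θ = 5740/(5.96−1) ≈ 1160.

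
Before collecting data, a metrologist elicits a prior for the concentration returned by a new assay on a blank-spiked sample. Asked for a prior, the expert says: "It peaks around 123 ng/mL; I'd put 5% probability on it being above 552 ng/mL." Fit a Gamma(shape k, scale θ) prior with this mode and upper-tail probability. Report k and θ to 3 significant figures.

k ≈ 2.09, θ ≈ 113

Gamma(k,θ) with k>1 has mode (k−1)θ, so θ = 123/(k−1).
Need P(X < 552) = 0.95 with θ tied to k this way. Start at k = 2, θ = 123: P(X<552) ≈ 0.938.
Too low — raise k to concentrate. Iterating converges to k ≈ 2.09.
Then θ = 123/(2.09−1) ≈ 113.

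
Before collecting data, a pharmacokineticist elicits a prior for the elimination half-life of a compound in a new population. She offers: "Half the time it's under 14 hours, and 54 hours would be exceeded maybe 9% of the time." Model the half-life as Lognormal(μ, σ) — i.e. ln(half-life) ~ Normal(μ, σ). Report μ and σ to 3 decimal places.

μ ≈ 2.639, σ ≈ 1.007

If T ~ Lognormal(μ,σ) then ln T ~ Normal(μ,σ), so the p-quantile of ln T is μ + z_p·σ.
ln(14) = 2.639 and ln(54) = 3.989; z_{0.5} = 0, z_{0.91} = 1.341.
σ = (3.989 − 2.639)/(1.341 − (0)) = 1.007.
μ = 2.639 − (0)·1.007 = 2.639.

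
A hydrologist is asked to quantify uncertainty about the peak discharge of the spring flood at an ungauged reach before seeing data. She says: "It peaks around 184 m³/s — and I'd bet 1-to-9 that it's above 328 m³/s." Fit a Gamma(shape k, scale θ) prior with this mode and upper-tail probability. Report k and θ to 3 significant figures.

Gamma(k,θ) with k>1 has mode (k−1)θ, so θ = 184/(k−1).
Need P(X < 328) = 0.9 with θ tied to k this way. Start at k = 2, θ = 184: P(X<328) ≈ 0.532.
Too low — raise k to concentrate. Iterating converges to k ≈ 6.69.
Then θ = 184/(6.69−1) ≈ 32.3.

k ≈ 6.69, θ ≈ 32.3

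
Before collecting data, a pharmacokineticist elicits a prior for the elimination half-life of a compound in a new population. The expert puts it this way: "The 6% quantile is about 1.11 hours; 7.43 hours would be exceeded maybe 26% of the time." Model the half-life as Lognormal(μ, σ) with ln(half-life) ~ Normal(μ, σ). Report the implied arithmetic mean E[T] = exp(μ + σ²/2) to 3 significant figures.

If T ~ Lognormal(μ,σ) then ln T ~ Normal(μ,σ), so the p-quantile of ln T is μ + z_p·σ.
ln(1.11) = 0.1044 and ln(7.43) = 2.006; z_{0.06} = -1.555, z_{0.74} = 0.6433.
σ = (2.006 − 0.1044)/(0.6433 − (-1.555)) = 0.865.
μ = 0.1044 − (-1.555)·0.865 = 1.449.
E[T] = exp(μ + σ²/2) = exp(1.449 + 0.3740) = 6.19 hours.

E[T] ≈ 6.19 hours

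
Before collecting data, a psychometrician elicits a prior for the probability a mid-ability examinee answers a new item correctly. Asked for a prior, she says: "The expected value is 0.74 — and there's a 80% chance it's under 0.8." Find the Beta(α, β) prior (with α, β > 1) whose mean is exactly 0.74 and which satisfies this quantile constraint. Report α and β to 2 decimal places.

α ≈ 28.91, β ≈ 10.16

With mean 0.74 fixed, write α = 0.74s, β = 0.26s where s = α+β.
Need P(θ < 0.8) = 0.8 under Beta(0.74s, 0.26s). Normal approximation: (q−m)/√(m(1−m)/s) ≈ z_{0.8} = 0.842, so s ≈ 0.74·0.26·(0.842)²/(0.8−0.74)² = 37.9.
At s = 37.9: P(θ<0.8) ≈ 0.796. Adjusting to match 0.8 gives s ≈ 39.06.
So α = 0.74·39.06 ≈ 28.91, β = 0.26·39.06 ≈ 10.16.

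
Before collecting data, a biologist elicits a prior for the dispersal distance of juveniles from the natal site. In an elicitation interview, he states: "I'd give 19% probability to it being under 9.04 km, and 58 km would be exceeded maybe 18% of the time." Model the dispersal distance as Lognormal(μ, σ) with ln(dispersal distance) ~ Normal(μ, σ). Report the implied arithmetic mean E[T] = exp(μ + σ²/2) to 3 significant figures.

If T ~ Lognormal(μ,σ) then ln T ~ Normal(μ,σ), so the p-quantile of ln T is μ + z_p·σ.
ln(9.04) = 2.202 and ln(58) = 4.06; z_{0.19} = -0.8779, z_{0.82} = 0.9154.
σ = (4.06 − 2.202)/(0.9154 − (-0.8779)) = 1.037.
μ = 2.202 − (-0.8779)·1.037 = 3.112.
E[T] = exp(μ + σ²/2) = exp(3.112 + 0.5372) = 38.4 km.

E[T] ≈ 38.4 km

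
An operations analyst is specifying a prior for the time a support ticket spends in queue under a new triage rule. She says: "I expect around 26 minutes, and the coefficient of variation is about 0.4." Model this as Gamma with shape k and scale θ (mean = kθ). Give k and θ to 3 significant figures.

For Gamma(k, scale θ): mean = kθ, variance = kθ², so CV = 1/√k.
CV = 0.4, hence k = 1/CV² = 6.25.
Then θ = mean/k = 26/6.25 = 4.16.

k ≈ 6.25, θ ≈ 4.16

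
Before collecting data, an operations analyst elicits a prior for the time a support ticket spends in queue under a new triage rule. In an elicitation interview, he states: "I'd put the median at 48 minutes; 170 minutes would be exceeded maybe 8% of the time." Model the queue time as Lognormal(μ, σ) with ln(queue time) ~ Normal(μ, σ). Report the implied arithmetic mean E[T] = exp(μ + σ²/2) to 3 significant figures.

If T ~ Lognormal(μ,σ) then ln T ~ Normal(μ,σ), so the p-quantile of ln T is μ + z_p·σ.
ln(48) = 3.871 and ln(170) = 5.136; z_{0.5} = 0, z_{0.92} = 1.405.
σ = (5.136 − 3.871)/(1.405 − (0)) = 0.900.
μ = 3.871 − (0)·0.900 = 3.871.
E[T] = exp(μ + σ²/2) = exp(3.871 + 0.4050) = 72 minutes.

E[T] ≈ 72 minutes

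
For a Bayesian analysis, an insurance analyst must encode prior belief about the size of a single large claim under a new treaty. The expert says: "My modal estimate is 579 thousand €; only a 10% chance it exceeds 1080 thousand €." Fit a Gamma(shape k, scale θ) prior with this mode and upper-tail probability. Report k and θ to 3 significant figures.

k ≈ 5.91, θ ≈ 118

Gamma(k,θ) with k>1 has mode (k−1)θ, so θ = 579/(k−1).
Need P(X < 1080) = 0.9 with θ tied to k this way. Start at k = 2, θ = 579: P(X<1080) ≈ 0.556.
Too low — raise k to concentrate. Iterating converges to k ≈ 5.91.
Then θ = 579/(5.91−1) ≈ 118.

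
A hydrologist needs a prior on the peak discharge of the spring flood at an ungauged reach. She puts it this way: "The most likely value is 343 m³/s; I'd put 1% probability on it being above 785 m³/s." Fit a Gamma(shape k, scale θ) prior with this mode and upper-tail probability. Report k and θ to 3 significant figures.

Gamma(k,θ) with k>1 has mode (k−1)θ, so θ = 343/(k−1).
Need P(X < 785) = 0.99 with θ tied to k this way. Start at k = 2, θ = 343: P(X<785) ≈ 0.667.
Too low — raise k to concentrate. Iterating converges to k ≈ 7.98.
Then θ = 343/(7.98−1) ≈ 49.2.

k ≈ 7.98, θ ≈ 49.2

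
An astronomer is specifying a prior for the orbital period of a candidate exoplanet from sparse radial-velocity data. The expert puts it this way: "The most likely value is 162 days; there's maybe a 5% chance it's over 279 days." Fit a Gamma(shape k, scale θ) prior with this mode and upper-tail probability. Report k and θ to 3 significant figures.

k ≈ 10.4, θ ≈ 17.2

Gamma(k,θ) with k>1 has mode (k−1)θ, so θ = 162/(k−1).
Need P(X < 279) = 0.95 with θ tied to k this way. Start at k = 2, θ = 162: P(X<279) ≈ 0.514.
Too low — raise k to concentrate. Iterating converges to k ≈ 10.4.
Then θ = 162/(10.4−1) ≈ 17.2.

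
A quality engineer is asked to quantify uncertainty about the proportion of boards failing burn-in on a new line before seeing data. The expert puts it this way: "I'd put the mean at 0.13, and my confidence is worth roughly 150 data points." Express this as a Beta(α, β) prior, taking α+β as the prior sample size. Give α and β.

Under the effective-sample-size interpretation, Beta(α, β) has prior mean α/(α+β) and prior sample size α+β.
So α+β = 150 and α/(α+β) = 0.13, giving α = 0.13·150 = 19.5 and β = 150 − 19.5 = 130.5.

α = 19.5, β = 130.5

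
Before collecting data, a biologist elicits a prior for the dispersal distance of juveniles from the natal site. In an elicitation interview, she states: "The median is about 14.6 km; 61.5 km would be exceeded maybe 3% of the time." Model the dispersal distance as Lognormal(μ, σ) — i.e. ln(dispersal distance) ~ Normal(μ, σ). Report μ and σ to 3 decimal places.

μ ≈ 2.681, σ ≈ 0.765

If T ~ Lognormal(μ,σ) then ln T ~ Normal(μ,σ), so the p-quantile of ln T is μ + z_p·σ.
ln(14.6) = 2.681 and ln(61.5) = 4.119; z_{0.5} = 0, z_{0.97} = 1.881.
σ = (4.119 − 2.681)/(1.881 − (0)) = 0.765.
μ = 2.681 − (0)·0.765 = 2.681.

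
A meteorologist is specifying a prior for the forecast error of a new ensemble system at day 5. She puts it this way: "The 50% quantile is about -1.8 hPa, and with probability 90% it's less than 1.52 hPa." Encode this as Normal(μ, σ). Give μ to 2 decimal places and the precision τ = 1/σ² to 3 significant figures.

For Normal(μ,σ), the p-quantile is μ + z_p·σ. Here z_{0.5} = 0, z_{0.9} = 1.282.
So -1.8 = μ + 0σ and 1.52 = μ + 1.282σ.
Subtracting: σ = (1.52 − -1.8)/(1.282 − (0)) = 2.59.
Then μ = -1.8 − (0)·2.59 = -1.80.
Precision τ = 1/σ² = 1/2.591² = 0.149.

μ = -1.80, τ = 0.149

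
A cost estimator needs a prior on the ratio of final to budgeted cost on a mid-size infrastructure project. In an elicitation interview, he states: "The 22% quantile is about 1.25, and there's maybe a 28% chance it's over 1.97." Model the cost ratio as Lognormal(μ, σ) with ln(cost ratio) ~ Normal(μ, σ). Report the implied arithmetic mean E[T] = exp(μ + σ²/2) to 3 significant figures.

E[T] ≈ 1.71

If T ~ Lognormal(μ,σ) then ln T ~ Normal(μ,σ), so the p-quantile of ln T is μ + z_p·σ.
ln(1.25) = 0.2231 and ln(1.97) = 0.678; z_{0.22} = -0.7722, z_{0.72} = 0.5828.
σ = (0.678 − 0.2231)/(0.5828 − (-0.7722)) = 0.336.
μ = 0.2231 − (-0.7722)·0.336 = 0.482.
E[T] = exp(μ + σ²/2) = exp(0.482 + 0.0563) = 1.71.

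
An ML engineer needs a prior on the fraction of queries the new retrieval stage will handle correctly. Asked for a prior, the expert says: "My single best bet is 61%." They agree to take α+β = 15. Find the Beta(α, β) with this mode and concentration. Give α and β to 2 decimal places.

α = 8.93, β = 6.07

For α,β > 1 the Beta mode is (α−1)/(α+β−2). With α+β = 15, the mode is (α−1)/13.
Set (α−1)/13 = 0.61 → α = 1 + 0.61·13 = 8.93.
β = 15 − α = 6.07.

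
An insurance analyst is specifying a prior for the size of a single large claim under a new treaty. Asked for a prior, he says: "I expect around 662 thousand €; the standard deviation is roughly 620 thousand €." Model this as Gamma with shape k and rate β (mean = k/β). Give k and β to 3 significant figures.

For Gamma(k, rate β): mean = k/β, variance = k/β², so CV = 1/√k.
CV = SD/mean = 620/662 = 0.9366, hence k = 1/CV² = 1.14.
Then β = k/mean = 1.14/662 = 0.00172.

k ≈ 1.14, β ≈ 0.00172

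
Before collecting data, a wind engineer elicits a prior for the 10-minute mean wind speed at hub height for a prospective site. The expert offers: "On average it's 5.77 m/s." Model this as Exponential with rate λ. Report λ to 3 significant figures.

Exponential mean = 1/λ, so λ = 1/5.77 = 0.173.

λ ≈ 0.173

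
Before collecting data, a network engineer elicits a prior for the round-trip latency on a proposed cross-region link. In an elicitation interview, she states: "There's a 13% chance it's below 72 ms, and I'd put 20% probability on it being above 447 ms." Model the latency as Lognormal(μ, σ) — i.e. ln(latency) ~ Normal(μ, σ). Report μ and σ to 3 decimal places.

If T ~ Lognormal(μ,σ) then ln T ~ Normal(μ,σ), so the p-quantile of ln T is μ + z_p·σ.
ln(72) = 4.277 and ln(447) = 6.103; z_{0.13} = -1.126, z_{0.8} = 0.8416.
σ = (6.103 − 4.277)/(0.8416 − (-1.126)) = 0.928.
μ = 4.277 − (-1.126)·0.928 = 5.322.

μ ≈ 5.322, σ ≈ 0.928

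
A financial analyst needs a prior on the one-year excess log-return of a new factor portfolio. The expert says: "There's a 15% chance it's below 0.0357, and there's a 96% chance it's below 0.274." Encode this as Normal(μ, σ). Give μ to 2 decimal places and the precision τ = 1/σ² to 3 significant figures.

μ = 0.12, τ = 137

For Normal(μ,σ), the p-quantile is μ + z_p·σ. Here z_{0.15} = -1.036, z_{0.96} = 1.751.
So 0.0357 = μ − 1.036σ and 0.274 = μ + 1.751σ.
Subtracting: σ = (0.274 − 0.0357)/(1.751 − (-1.036)) = 0.09.
Then μ = 0.0357 − (-1.036)·0.09 = 0.12.
Precision τ = 1/σ² = 1/0.0855² = 137.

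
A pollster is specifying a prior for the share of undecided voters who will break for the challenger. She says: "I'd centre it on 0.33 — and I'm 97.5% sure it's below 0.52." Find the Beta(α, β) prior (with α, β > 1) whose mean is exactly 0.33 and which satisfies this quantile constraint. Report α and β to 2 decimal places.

α ≈ 8.39, β ≈ 17.04

With mean 0.33 fixed, write α = 0.33s, β = 0.67s where s = α+β.
Need P(θ < 0.52) = 0.975 under Beta(0.33s, 0.67s). Normal approximation: (q−m)/√(m(1−m)/s) ≈ z_{0.975} = 1.96, so s ≈ 0.33·0.67·(1.96)²/(0.52−0.33)² = 23.5.
At s = 23.5: P(θ<0.52) ≈ 0.970. Adjusting to match 0.975 gives s ≈ 25.43.
So α = 0.33·25.43 ≈ 8.39, β = 0.67·25.43 ≈ 17.04.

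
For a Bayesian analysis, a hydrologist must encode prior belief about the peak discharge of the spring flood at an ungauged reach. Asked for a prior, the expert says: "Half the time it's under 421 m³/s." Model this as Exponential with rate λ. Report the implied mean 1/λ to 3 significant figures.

Exponential median = ln 2 / λ, so λ = ln 2 / 421.0 = 0.00165.
Mean = 1/λ = 607 m³/s.

mean ≈ 607 m³/s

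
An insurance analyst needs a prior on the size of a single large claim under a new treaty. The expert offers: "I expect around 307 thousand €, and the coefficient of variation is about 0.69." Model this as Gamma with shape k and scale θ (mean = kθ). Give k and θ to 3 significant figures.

k ≈ 2.1, θ ≈ 146

For Gamma(k, scale θ): mean = kθ, variance = kθ², so CV = 1/√k.
CV = 0.69, hence k = 1/CV² = 2.1.
Then θ = mean/k = 307/2.1 = 146.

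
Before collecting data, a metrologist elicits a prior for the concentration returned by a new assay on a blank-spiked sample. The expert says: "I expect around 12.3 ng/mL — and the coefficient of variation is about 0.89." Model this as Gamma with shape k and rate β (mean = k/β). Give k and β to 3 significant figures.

For Gamma(k, rate β): mean = k/β, variance = k/β², so CV = 1/√k.
CV = 0.89, hence k = 1/CV² = 1.26.
Then β = k/mean = 1.26/12.3 = 0.103.

k ≈ 1.26, β ≈ 0.103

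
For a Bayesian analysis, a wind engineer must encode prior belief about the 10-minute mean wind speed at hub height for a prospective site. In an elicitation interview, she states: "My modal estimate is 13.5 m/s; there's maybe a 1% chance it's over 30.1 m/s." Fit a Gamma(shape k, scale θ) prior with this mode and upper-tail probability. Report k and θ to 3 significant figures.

k ≈ 8.48, θ ≈ 1.81

Gamma(k,θ) with k>1 has mode (k−1)θ, so θ = 13.5/(k−1).
Need P(X < 30.1) = 0.99 with θ tied to k this way. Start at k = 2, θ = 13.5: P(X<30.1) ≈ 0.653.
Too low — raise k to concentrate. Iterating converges to k ≈ 8.48.
Then θ = 13.5/(8.48−1) ≈ 1.81.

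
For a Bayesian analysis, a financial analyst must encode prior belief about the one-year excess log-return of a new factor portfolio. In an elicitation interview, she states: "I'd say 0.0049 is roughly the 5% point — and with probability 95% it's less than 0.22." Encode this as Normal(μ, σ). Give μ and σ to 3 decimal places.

The p-quantile of Normal(μ,σ) is μ + z_p·σ, with z_{0.05} = -1.645 and z_{0.95} = 1.645.
Eliminate σ: μ = (z₂·x₁ − z₁·x₂)/(z₂ − z₁) = (1.645·0.0049 − (-1.645)·0.22)/3.29 = 0.112.
Then σ = (x₂ − x₁)/(z₂ − z₁) = (0.22 − 0.0049)/3.29 = 0.065.

μ = 0.112, σ = 0.065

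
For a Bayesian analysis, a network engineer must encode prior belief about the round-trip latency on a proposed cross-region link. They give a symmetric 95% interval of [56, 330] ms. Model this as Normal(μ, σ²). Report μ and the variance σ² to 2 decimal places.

μ = 193.00, σ² = 4885.90

A symmetric 95% interval runs μ ± z·σ with z = 1.96.
Half-width = 137, so σ = 137/1.96 = 69.899 and σ² = 4885.90.
μ is the interval midpoint, 193.00.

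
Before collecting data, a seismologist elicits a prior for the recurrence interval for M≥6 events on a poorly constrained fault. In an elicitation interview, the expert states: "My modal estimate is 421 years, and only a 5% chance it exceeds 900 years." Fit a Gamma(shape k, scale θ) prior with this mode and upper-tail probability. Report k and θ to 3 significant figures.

Gamma(k,θ) with k>1 has mode (k−1)θ, so θ = 421/(k−1).
Need P(X < 900) = 0.95 with θ tied to k this way. Start at k = 2, θ = 421: P(X<900) ≈ 0.630.
Too low — raise k to concentrate. Iterating converges to k ≈ 5.78.
Then θ = 421/(5.78−1) ≈ 88.1.

k ≈ 5.78, θ ≈ 88.1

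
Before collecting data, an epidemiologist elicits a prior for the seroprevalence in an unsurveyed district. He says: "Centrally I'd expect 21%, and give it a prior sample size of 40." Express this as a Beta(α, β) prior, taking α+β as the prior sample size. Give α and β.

α = 8.4, β = 31.6

Under the effective-sample-size interpretation, Beta(α, β) has prior mean α/(α+β) and prior sample size α+β.
So α+β = 40 and α/(α+β) = 0.21, giving α = 0.21·40 = 8.4 and β = 40 − 8.4 = 31.6.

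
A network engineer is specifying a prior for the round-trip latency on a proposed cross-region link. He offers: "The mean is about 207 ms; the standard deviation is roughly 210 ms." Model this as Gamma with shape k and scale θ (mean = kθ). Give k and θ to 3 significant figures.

k ≈ 0.972, θ ≈ 213

For Gamma(k, scale θ): mean = kθ, variance = kθ², so CV = 1/√k.
CV = SD/mean = 210/207 = 1.014, hence k = 1/CV² = 0.972.
Then θ = mean/k = 207/0.972 = 213.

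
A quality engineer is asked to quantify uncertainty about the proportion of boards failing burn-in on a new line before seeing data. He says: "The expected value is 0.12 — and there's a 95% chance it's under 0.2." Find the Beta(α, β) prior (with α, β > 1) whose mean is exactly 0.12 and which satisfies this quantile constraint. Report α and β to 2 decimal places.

With mean 0.12 fixed, write α = 0.12s, β = 0.88s where s = α+β.
Need P(θ < 0.2) = 0.95 under Beta(0.12s, 0.88s). Normal approximation: (q−m)/√(m(1−m)/s) ≈ z_{0.95} = 1.64, so s ≈ 0.12·0.88·(1.64)²/(0.2−0.12)² = 44.6.
At s = 44.6: P(θ<0.2) ≈ 0.936. Adjusting to match 0.95 gives s ≈ 53.16.
So α = 0.12·53.16 ≈ 6.38, β = 0.88·53.16 ≈ 46.78.

α ≈ 6.38, β ≈ 46.78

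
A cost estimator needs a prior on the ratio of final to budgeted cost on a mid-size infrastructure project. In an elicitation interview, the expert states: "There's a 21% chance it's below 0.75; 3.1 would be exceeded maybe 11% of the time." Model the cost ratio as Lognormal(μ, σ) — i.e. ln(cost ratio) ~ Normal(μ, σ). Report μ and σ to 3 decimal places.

μ ≈ 0.275, σ ≈ 0.698

If T ~ Lognormal(μ,σ) then ln T ~ Normal(μ,σ), so the p-quantile of ln T is μ + z_p·σ.
ln(0.75) = -0.2877 and ln(3.1) = 1.131; z_{0.21} = -0.8064, z_{0.89} = 1.227.
σ = (1.131 − -0.2877)/(1.227 − (-0.8064)) = 0.698.
μ = -0.2877 − (-0.8064)·0.698 = 0.275.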